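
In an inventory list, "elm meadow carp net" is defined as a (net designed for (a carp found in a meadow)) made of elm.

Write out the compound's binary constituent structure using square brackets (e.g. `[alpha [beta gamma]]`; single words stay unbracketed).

The outermost head in the paraphrase is "net" (specifically "meadow carp net"), modified by "elm".
"meadow carp net" → head "net", modifier "meadow carp".
"meadow carp" → head "carp", modifier "meadow".
Assembled: [elm [[meadow carp] net]].

[elm [[meadow carp] net]]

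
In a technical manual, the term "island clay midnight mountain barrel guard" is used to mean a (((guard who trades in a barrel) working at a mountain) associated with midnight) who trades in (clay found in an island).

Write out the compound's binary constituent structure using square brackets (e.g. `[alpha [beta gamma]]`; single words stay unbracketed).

[[island clay] [midnight [mountain [barrel guard]]]]

The outermost head in the paraphrase is "guard" (specifically "midnight mountain barrel guard"), modified by "island clay".
Inside "island clay": head "clay", modifier "island".
Inside "midnight mountain barrel guard": head "guard" (specifically "mountain barrel guard"), modifier "midnight".
Inside "mountain barrel guard": head "guard" (specifically "barrel guard"), modifier "mountain".
Inside "barrel guard": head "guard", modifier "barrel".
Assembled: [[island clay] [midnight [mountain [barrel guard]]]].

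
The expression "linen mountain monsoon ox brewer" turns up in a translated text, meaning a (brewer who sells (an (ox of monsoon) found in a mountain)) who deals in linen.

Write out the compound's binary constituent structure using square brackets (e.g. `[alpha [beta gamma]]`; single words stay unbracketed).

[linen [[mountain [monsoon ox]] brewer]]

The outermost head in the paraphrase is "brewer" (specifically "mountain monsoon ox brewer"), modified by "linen".
Inside "mountain monsoon ox brewer": head "brewer", modifier "mountain monsoon ox".
Inside "mountain monsoon ox": head "ox" (specifically "monsoon ox"), modifier "mountain".
Inside "monsoon ox": head "ox", modifier "monsoon".
Assembled: [linen [[mountain [monsoon ox]] brewer]].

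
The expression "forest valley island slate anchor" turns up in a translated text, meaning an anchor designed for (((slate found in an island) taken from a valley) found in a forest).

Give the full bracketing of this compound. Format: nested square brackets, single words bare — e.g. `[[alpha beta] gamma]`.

The outermost head in the paraphrase is "anchor", modified by "forest valley island slate".
"forest valley island slate" → head "slate" (specifically "valley island slate"), modifier "forest".
"valley island slate" → head "slate" (specifically "island slate"), modifier "valley".
"island slate" → head "slate", modifier "island".
Putting it together: [[forest [valley [island slate]]] anchor].

[[forest [valley [island slate]]] anchor]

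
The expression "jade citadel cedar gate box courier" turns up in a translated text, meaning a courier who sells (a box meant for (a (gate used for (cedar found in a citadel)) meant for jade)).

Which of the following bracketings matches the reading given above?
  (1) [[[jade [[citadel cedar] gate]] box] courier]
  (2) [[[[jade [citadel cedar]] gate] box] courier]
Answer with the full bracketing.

The paraphrase's head is the "courier" part ("courier"); its modifier is "jade citadel cedar gate box".
That top-level split, carried through the inner groups, gives [[[jade [[citadel cedar] gate]] box] courier].

[[[jade [[citadel cedar] gate]] box] courier]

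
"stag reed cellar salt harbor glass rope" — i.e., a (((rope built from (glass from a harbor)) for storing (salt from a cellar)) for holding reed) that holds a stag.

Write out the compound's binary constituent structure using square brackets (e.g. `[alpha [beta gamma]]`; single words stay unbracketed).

Whole compound: head "rope" (specifically "reed cellar salt harbor glass rope"), modifier "stag".
Within "reed cellar salt harbor glass rope", the head is "rope" (specifically "cellar salt harbor glass rope") and the modifier is "reed".
Within "cellar salt harbor glass rope", the head is "rope" (specifically "harbor glass rope") and the modifier is "cellar salt".
Within "cellar salt", the head is "salt" and the modifier is "cellar".
Within "harbor glass rope", the head is "rope" and the modifier is "harbor glass".
Within "harbor glass", the head is "glass" and the modifier is "harbor".
Putting it together: [stag [reed [[cellar salt] [[harbor glass] rope]]]].

[stag [reed [[cellar salt] [[harbor glass] rope]]]]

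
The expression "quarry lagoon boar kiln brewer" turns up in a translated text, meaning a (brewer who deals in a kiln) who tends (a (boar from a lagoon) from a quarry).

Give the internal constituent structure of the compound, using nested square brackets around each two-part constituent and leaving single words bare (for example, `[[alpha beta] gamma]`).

[[quarry [lagoon boar]] [kiln brewer]]

Overall it is a kind of brewer (specifically "kiln brewer"); the modifier is "quarry lagoon boar".
"quarry lagoon boar" → head "boar" (specifically "lagoon boar"), modifier "quarry".
"lagoon boar" → head "boar", modifier "lagoon".
"kiln brewer" → head "brewer", modifier "kiln".
Putting it together: [[quarry [lagoon boar]] [kiln brewer]].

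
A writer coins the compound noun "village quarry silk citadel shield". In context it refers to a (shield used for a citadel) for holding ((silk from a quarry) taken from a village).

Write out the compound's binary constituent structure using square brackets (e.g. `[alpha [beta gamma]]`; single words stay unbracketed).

[[village [quarry silk]] [citadel shield]]

Whole compound: head "shield" (specifically "citadel shield"), modifier "village quarry silk".
Inside "village quarry silk": head "silk" (specifically "quarry silk"), modifier "village".
Inside "quarry silk": head "silk", modifier "quarry".
Inside "citadel shield": head "shield", modifier "citadel".
Assembled: [[village [quarry silk]] [citadel shield]].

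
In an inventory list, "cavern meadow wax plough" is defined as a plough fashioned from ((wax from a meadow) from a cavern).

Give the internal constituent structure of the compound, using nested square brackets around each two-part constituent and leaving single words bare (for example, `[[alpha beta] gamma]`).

[[cavern [meadow wax]] plough]

At the top level: head "plough"; modifier "cavern meadow wax".
Inside "cavern meadow wax": head "wax" (specifically "meadow wax"), modifier "cavern".
Inside "meadow wax": head "wax", modifier "meadow".
So the structure is [[cavern [meadow wax]] plough].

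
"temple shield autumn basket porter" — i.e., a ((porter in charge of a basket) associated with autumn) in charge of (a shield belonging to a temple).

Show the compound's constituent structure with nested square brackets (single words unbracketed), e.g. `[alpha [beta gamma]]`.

[[temple shield] [autumn [basket porter]]]

Whole compound: head "porter" (specifically "autumn basket porter"), modifier "temple shield".
"temple shield" → head "shield", modifier "temple".
"autumn basket porter" → head "porter" (specifically "basket porter"), modifier "autumn".
"basket porter" → head "porter", modifier "basket".
Assembled: [[temple shield] [autumn [basket porter]]].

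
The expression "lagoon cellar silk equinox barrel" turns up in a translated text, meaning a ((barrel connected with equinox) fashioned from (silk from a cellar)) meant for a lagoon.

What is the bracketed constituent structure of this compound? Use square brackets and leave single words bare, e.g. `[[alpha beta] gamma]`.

[lagoon [[cellar silk] [equinox barrel]]]

Whole compound: head "barrel" (specifically "cellar silk equinox barrel"), modifier "lagoon".
"cellar silk equinox barrel" → head "barrel" (specifically "equinox barrel"), modifier "cellar silk".
"cellar silk" → head "silk", modifier "cellar".
"equinox barrel" → head "barrel", modifier "equinox".
Putting it together: [lagoon [[cellar silk] [equinox barrel]]].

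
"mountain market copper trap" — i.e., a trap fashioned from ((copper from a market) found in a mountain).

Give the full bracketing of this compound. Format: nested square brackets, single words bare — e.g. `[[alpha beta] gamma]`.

[[mountain [market copper]] trap]

Overall it is a kind of trap; the modifier is "mountain market copper".
Within "mountain market copper", the head is "copper" (specifically "market copper") and the modifier is "mountain".
Within "market copper", the head is "copper" and the modifier is "market".
So the structure is [[mountain [market copper]] trap].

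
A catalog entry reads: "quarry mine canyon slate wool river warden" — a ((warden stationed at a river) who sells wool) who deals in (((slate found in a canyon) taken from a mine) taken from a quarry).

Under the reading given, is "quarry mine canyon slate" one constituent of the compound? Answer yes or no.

yes

The paraphrase groups the words so that "quarry mine canyon slate" is one unit: it corresponds to a single parenthesized sub-phrase.
The full structure is [[quarry [mine [canyon slate]]] [wool [river warden]]], in which [quarry mine canyon slate] is a constituent.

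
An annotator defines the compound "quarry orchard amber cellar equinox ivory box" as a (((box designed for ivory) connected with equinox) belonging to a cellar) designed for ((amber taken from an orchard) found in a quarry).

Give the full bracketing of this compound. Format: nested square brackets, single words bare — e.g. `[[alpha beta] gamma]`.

[[quarry [orchard amber]] [cellar [equinox [ivory box]]]]

Whole compound: head "box" (specifically "cellar equinox ivory box"), modifier "quarry orchard amber".
Inside "quarry orchard amber": head "amber" (specifically "orchard amber"), modifier "quarry".
Inside "orchard amber": head "amber", modifier "orchard".
Inside "cellar equinox ivory box": head "box" (specifically "equinox ivory box"), modifier "cellar".
Inside "equinox ivory box": head "box" (specifically "ivory box"), modifier "equinox".
Inside "ivory box": head "box", modifier "ivory".
Putting it together: [[quarry [orchard amber]] [cellar [equinox [ivory box]]]].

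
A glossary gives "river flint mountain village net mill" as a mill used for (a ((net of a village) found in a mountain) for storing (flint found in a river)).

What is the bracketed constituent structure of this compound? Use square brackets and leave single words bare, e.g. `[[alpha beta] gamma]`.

The outermost head in the paraphrase is "mill", modified by "river flint mountain village net".
Within "river flint mountain village net", the head is "net" (specifically "mountain village net") and the modifier is "river flint".
Within "river flint", the head is "flint" and the modifier is "river".
Within "mountain village net", the head is "net" (specifically "village net") and the modifier is "mountain".
Within "village net", the head is "net" and the modifier is "village".
Assembled: [[[river flint] [mountain [village net]]] mill].

[[[river flint] [mountain [village net]]] mill]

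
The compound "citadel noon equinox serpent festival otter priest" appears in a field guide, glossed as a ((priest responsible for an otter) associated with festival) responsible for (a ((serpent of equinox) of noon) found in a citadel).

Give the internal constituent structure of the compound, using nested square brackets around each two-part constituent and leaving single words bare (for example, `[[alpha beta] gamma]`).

Overall it is a kind of priest (specifically "festival otter priest"); the modifier is "citadel noon equinox serpent".
Within "citadel noon equinox serpent", the head is "serpent" (specifically "noon equinox serpent") and the modifier is "citadel".
Within "noon equinox serpent", the head is "serpent" (specifically "equinox serpent") and the modifier is "noon".
Within "equinox serpent", the head is "serpent" and the modifier is "equinox".
Within "festival otter priest", the head is "priest" (specifically "otter priest") and the modifier is "festival".
Within "otter priest", the head is "priest" and the modifier is "otter".
Putting it together: [[citadel [noon [equinox serpent]]] [festival [otter priest]]].

[[citadel [noon [equinox serpent]]] [festival [otter priest]]]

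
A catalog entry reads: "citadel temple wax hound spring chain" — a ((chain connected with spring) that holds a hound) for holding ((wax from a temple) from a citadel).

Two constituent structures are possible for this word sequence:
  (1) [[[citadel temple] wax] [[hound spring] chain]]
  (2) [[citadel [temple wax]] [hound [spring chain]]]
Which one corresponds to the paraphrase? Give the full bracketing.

[[citadel [temple wax]] [hound [spring chain]]]

The paraphrase's head is the "chain" part ("hound spring chain"); its modifier is "citadel temple wax".
That top-level split, carried through the inner groups, gives [[citadel [temple wax]] [hound [spring chain]]].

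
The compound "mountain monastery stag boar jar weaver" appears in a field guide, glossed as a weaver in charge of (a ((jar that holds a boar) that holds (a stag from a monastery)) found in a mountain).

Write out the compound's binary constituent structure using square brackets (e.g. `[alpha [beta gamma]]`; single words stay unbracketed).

Overall it is a kind of weaver; the modifier is "mountain monastery stag boar jar".
"mountain monastery stag boar jar" → head "jar" (specifically "monastery stag boar jar"), modifier "mountain".
"monastery stag boar jar" → head "jar" (specifically "boar jar"), modifier "monastery stag".
"monastery stag" → head "stag", modifier "monastery".
"boar jar" → head "jar", modifier "boar".
Putting it together: [[mountain [[monastery stag] [boar jar]]] weaver].

[[mountain [[monastery stag] [boar jar]]] weaver]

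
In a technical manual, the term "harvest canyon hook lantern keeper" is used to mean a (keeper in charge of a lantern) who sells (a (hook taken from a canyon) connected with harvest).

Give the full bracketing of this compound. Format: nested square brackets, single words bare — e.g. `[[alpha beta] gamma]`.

[[harvest [canyon hook]] [lantern keeper]]

Overall it is a kind of keeper (specifically "lantern keeper"); the modifier is "harvest canyon hook".
Inside "harvest canyon hook": head "hook" (specifically "canyon hook"), modifier "harvest".
Inside "canyon hook": head "hook", modifier "canyon".
Inside "lantern keeper": head "keeper", modifier "lantern".
Assembled: [[harvest [canyon hook]] [lantern keeper]].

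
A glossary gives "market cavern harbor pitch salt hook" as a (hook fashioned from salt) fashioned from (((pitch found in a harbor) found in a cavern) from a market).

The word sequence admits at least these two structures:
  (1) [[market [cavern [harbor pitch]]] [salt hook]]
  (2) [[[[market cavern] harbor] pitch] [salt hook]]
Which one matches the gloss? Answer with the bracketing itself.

The paraphrase's head is the "hook" part ("salt hook"); its modifier is "market cavern harbor pitch".
That top-level split, carried through the inner groups, gives [[market [cavern [harbor pitch]]] [salt hook]].

[[market [cavern [harbor pitch]]] [salt hook]]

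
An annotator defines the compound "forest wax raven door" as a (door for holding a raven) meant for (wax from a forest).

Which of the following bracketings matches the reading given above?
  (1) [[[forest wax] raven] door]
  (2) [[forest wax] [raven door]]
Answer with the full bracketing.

The paraphrase's head is the "door" part ("raven door"); its modifier is "forest wax".
That top-level split, carried through the inner groups, gives [[forest wax] [raven door]].

[[forest wax] [raven door]]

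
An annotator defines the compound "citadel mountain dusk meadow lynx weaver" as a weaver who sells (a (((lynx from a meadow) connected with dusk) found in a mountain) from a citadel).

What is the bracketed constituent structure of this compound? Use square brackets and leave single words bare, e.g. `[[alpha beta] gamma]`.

At the top level: head "weaver"; modifier "citadel mountain dusk meadow lynx".
Within "citadel mountain dusk meadow lynx", the head is "lynx" (specifically "mountain dusk meadow lynx") and the modifier is "citadel".
Within "mountain dusk meadow lynx", the head is "lynx" (specifically "dusk meadow lynx") and the modifier is "mountain".
Within "dusk meadow lynx", the head is "lynx" (specifically "meadow lynx") and the modifier is "dusk".
Within "meadow lynx", the head is "lynx" and the modifier is "meadow".
Assembled: [[citadel [mountain [dusk [meadow lynx]]]] weaver].

[[citadel [mountain [dusk [meadow lynx]]]] weaver]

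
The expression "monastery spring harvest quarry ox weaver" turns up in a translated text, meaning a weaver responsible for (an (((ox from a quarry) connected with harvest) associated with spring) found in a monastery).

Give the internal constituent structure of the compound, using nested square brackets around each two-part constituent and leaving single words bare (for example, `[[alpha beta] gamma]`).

At the top level: head "weaver"; modifier "monastery spring harvest quarry ox".
Inside "monastery spring harvest quarry ox": head "ox" (specifically "spring harvest quarry ox"), modifier "monastery".
Inside "spring harvest quarry ox": head "ox" (specifically "harvest quarry ox"), modifier "spring".
Inside "harvest quarry ox": head "ox" (specifically "quarry ox"), modifier "harvest".
Inside "quarry ox": head "ox", modifier "quarry".
Putting it together: [[monastery [spring [harvest [quarry ox]]]] weaver].

[[monastery [spring [harvest [quarry ox]]]] weaver]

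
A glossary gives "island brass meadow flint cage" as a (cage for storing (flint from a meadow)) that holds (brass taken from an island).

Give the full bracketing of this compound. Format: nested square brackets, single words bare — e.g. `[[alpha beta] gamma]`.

[[island brass] [[meadow flint] cage]]

The outermost head in the paraphrase is "cage" (specifically "meadow flint cage"), modified by "island brass".
"island brass" → head "brass", modifier "island".
"meadow flint cage" → head "cage", modifier "meadow flint".
"meadow flint" → head "flint", modifier "meadow".
Putting it together: [[island brass] [[meadow flint] cage]].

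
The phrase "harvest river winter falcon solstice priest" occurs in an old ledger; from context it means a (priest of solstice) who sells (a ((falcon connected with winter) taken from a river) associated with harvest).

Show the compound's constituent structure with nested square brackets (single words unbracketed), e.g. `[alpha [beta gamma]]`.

[[harvest [river [winter falcon]]] [solstice priest]]

The outermost head in the paraphrase is "priest" (specifically "solstice priest"), modified by "harvest river winter falcon".
"harvest river winter falcon" → head "falcon" (specifically "river winter falcon"), modifier "harvest".
"river winter falcon" → head "falcon" (specifically "winter falcon"), modifier "river".
"winter falcon" → head "falcon", modifier "winter".
"solstice priest" → head "priest", modifier "solstice".
Assembled: [[harvest [river [winter falcon]]] [solstice priest]].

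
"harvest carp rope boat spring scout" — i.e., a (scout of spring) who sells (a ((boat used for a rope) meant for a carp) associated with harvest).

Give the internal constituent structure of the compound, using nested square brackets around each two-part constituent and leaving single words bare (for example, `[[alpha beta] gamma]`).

[[harvest [carp [rope boat]]] [spring scout]]

At the top level: head "scout" (specifically "spring scout"); modifier "harvest carp rope boat".
"harvest carp rope boat" → head "boat" (specifically "carp rope boat"), modifier "harvest".
"carp rope boat" → head "boat" (specifically "rope boat"), modifier "carp".
"rope boat" → head "boat", modifier "rope".
"spring scout" → head "scout", modifier "spring".
Assembled: [[harvest [carp [rope boat]]] [spring scout]].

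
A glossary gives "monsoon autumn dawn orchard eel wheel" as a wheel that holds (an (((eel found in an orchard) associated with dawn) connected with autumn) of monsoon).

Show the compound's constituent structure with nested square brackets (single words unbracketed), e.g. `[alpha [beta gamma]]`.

[[monsoon [autumn [dawn [orchard eel]]]] wheel]

The outermost head in the paraphrase is "wheel", modified by "monsoon autumn dawn orchard eel".
Within "monsoon autumn dawn orchard eel", the head is "eel" (specifically "autumn dawn orchard eel") and the modifier is "monsoon".
Within "autumn dawn orchard eel", the head is "eel" (specifically "dawn orchard eel") and the modifier is "autumn".
Within "dawn orchard eel", the head is "eel" (specifically "orchard eel") and the modifier is "dawn".
Within "orchard eel", the head is "eel" and the modifier is "orchard".
Assembled: [[monsoon [autumn [dawn [orchard eel]]]] wheel].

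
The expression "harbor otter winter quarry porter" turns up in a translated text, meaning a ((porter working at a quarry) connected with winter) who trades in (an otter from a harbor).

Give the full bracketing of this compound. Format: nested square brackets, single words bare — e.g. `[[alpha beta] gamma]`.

[[harbor otter] [winter [quarry porter]]]

Whole compound: head "porter" (specifically "winter quarry porter"), modifier "harbor otter".
"harbor otter" → head "otter", modifier "harbor".
"winter quarry porter" → head "porter" (specifically "quarry porter"), modifier "winter".
"quarry porter" → head "porter", modifier "quarry".
So the structure is [[harbor otter] [winter [quarry porter]]].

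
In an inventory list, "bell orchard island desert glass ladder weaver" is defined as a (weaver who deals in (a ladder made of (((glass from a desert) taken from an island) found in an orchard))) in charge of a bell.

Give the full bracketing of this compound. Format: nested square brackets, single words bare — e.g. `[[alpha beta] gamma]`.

At the top level: head "weaver" (specifically "orchard island desert glass ladder weaver"); modifier "bell".
"orchard island desert glass ladder weaver" → head "weaver", modifier "orchard island desert glass ladder".
"orchard island desert glass ladder" → head "ladder", modifier "orchard island desert glass".
"orchard island desert glass" → head "glass" (specifically "island desert glass"), modifier "orchard".
"island desert glass" → head "glass" (specifically "desert glass"), modifier "island".
"desert glass" → head "glass", modifier "desert".
Assembled: [bell [[[orchard [island [desert glass]]] ladder] weaver]].

[bell [[[orchard [island [desert glass]]] ladder] weaver]]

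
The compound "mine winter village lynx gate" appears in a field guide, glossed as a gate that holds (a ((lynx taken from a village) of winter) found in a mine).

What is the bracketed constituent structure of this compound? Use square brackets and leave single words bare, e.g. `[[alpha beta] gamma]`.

The outermost head in the paraphrase is "gate", modified by "mine winter village lynx".
Within "mine winter village lynx", the head is "lynx" (specifically "winter village lynx") and the modifier is "mine".
Within "winter village lynx", the head is "lynx" (specifically "village lynx") and the modifier is "winter".
Within "village lynx", the head is "lynx" and the modifier is "village".
Putting it together: [[mine [winter [village lynx]]] gate].

[[mine [winter [village lynx]]] gate]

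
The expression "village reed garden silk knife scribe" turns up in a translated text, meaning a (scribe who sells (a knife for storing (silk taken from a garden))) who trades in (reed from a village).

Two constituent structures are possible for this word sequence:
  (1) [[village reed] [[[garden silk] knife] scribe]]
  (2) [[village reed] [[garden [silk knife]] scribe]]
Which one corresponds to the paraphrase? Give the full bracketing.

[[village reed] [[[garden silk] knife] scribe]]

The paraphrase's head is the "scribe" part ("garden silk knife scribe"); its modifier is "village reed".
That top-level split, carried through the inner groups, gives [[village reed] [[[garden silk] knife] scribe]].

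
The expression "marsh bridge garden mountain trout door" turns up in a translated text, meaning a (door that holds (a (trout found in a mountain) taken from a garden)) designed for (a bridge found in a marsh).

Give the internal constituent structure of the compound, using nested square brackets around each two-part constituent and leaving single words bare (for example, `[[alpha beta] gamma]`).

The outermost head in the paraphrase is "door" (specifically "garden mountain trout door"), modified by "marsh bridge".
Within "marsh bridge", the head is "bridge" and the modifier is "marsh".
Within "garden mountain trout door", the head is "door" and the modifier is "garden mountain trout".
Within "garden mountain trout", the head is "trout" (specifically "mountain trout") and the modifier is "garden".
Within "mountain trout", the head is "trout" and the modifier is "mountain".
So the structure is [[marsh bridge] [[garden [mountain trout]] door]].

[[marsh bridge] [[garden [mountain trout]] door]]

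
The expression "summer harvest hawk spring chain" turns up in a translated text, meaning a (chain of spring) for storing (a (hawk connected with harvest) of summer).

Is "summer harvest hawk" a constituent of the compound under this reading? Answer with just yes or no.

The paraphrase groups the words so that "summer harvest hawk" is one unit: it corresponds to a single parenthesized sub-phrase.
The full structure is [[summer [harvest hawk]] [spring chain]], in which [summer harvest hawk] is a constituent.

yes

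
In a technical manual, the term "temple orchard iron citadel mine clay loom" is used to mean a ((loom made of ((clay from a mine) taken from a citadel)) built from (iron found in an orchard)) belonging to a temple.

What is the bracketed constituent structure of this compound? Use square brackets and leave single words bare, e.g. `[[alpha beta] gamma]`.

At the top level: head "loom" (specifically "orchard iron citadel mine clay loom"); modifier "temple".
Inside "orchard iron citadel mine clay loom": head "loom" (specifically "citadel mine clay loom"), modifier "orchard iron".
Inside "orchard iron": head "iron", modifier "orchard".
Inside "citadel mine clay loom": head "loom", modifier "citadel mine clay".
Inside "citadel mine clay": head "clay" (specifically "mine clay"), modifier "citadel".
Inside "mine clay": head "clay", modifier "mine".
So the structure is [temple [[orchard iron] [[citadel [mine clay]] loom]]].

[temple [[orchard iron] [[citadel [mine clay]] loom]]]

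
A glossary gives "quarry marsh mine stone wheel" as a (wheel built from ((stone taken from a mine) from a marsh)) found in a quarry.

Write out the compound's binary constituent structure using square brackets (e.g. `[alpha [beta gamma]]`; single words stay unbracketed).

Whole compound: head "wheel" (specifically "marsh mine stone wheel"), modifier "quarry".
Inside "marsh mine stone wheel": head "wheel", modifier "marsh mine stone".
Inside "marsh mine stone": head "stone" (specifically "mine stone"), modifier "marsh".
Inside "mine stone": head "stone", modifier "mine".
Putting it together: [quarry [[marsh [mine stone]] wheel]].

[quarry [[marsh [mine stone]] wheel]]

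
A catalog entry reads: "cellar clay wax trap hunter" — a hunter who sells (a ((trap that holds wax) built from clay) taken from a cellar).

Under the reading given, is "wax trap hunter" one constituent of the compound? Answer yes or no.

The top-level split is [cellar clay wax trap] [hunter]; the full structure is [[cellar [clay [wax trap]]] hunter].
"wax trap hunter" straddles a constituent boundary, so it is not a single unit.

no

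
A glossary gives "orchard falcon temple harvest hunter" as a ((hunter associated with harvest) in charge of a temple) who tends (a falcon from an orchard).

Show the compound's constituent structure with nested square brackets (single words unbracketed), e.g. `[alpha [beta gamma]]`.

[[orchard falcon] [temple [harvest hunter]]]

At the top level: head "hunter" (specifically "temple harvest hunter"); modifier "orchard falcon".
"orchard falcon" → head "falcon", modifier "orchard".
"temple harvest hunter" → head "hunter" (specifically "harvest hunter"), modifier "temple".
"harvest hunter" → head "hunter", modifier "harvest".
Assembled: [[orchard falcon] [temple [harvest hunter]]].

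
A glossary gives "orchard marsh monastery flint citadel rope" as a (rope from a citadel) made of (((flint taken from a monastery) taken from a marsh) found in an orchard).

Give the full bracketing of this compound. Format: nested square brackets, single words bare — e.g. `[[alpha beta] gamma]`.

[[orchard [marsh [monastery flint]]] [citadel rope]]

At the top level: head "rope" (specifically "citadel rope"); modifier "orchard marsh monastery flint".
"orchard marsh monastery flint" → head "flint" (specifically "marsh monastery flint"), modifier "orchard".
"marsh monastery flint" → head "flint" (specifically "monastery flint"), modifier "marsh".
"monastery flint" → head "flint", modifier "monastery".
"citadel rope" → head "rope", modifier "citadel".
Putting it together: [[orchard [marsh [monastery flint]]] [citadel rope]].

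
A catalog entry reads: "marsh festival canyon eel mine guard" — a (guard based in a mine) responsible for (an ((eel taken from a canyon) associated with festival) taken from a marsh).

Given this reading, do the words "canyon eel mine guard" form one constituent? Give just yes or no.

no

The top-level split is [marsh festival canyon eel] [mine guard]; the full structure is [[marsh [festival [canyon eel]]] [mine guard]].
"canyon eel mine guard" straddles a constituent boundary, so it is not a single unit.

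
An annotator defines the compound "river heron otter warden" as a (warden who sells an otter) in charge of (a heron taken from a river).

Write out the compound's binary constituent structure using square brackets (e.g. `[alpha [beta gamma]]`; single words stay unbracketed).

[[river heron] [otter warden]]

Whole compound: head "warden" (specifically "otter warden"), modifier "river heron".
Within "river heron", the head is "heron" and the modifier is "river".
Within "otter warden", the head is "warden" and the modifier is "otter".
So the structure is [[river heron] [otter warden]].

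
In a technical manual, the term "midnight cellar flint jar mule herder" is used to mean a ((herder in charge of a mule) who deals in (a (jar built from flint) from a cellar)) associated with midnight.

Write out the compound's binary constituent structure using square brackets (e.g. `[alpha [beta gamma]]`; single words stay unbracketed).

At the top level: head "herder" (specifically "cellar flint jar mule herder"); modifier "midnight".
Inside "cellar flint jar mule herder": head "herder" (specifically "mule herder"), modifier "cellar flint jar".
Inside "cellar flint jar": head "jar" (specifically "flint jar"), modifier "cellar".
Inside "flint jar": head "jar", modifier "flint".
Inside "mule herder": head "herder", modifier "mule".
Putting it together: [midnight [[cellar [flint jar]] [mule herder]]].

[midnight [[cellar [flint jar]] [mule herder]]]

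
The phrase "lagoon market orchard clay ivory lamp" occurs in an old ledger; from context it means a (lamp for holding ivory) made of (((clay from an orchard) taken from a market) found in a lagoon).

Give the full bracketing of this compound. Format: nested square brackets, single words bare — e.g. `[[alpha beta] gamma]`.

Whole compound: head "lamp" (specifically "ivory lamp"), modifier "lagoon market orchard clay".
Within "lagoon market orchard clay", the head is "clay" (specifically "market orchard clay") and the modifier is "lagoon".
Within "market orchard clay", the head is "clay" (specifically "orchard clay") and the modifier is "market".
Within "orchard clay", the head is "clay" and the modifier is "orchard".
Within "ivory lamp", the head is "lamp" and the modifier is "ivory".
So the structure is [[lagoon [market [orchard clay]]] [ivory lamp]].

[[lagoon [market [orchard clay]]] [ivory lamp]]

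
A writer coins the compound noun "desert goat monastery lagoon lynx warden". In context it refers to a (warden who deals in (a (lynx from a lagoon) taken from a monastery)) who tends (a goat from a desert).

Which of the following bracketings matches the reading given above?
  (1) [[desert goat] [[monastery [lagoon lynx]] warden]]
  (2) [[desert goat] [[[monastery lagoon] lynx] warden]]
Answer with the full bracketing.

The paraphrase's head is the "warden" part ("monastery lagoon lynx warden"); its modifier is "desert goat".
That top-level split, carried through the inner groups, gives [[desert goat] [[monastery [lagoon lynx]] warden]].

[[desert goat] [[monastery [lagoon lynx]] warden]]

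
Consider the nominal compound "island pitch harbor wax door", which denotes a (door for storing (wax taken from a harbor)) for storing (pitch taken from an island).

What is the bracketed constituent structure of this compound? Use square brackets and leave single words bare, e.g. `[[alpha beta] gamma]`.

Whole compound: head "door" (specifically "harbor wax door"), modifier "island pitch".
"island pitch" → head "pitch", modifier "island".
"harbor wax door" → head "door", modifier "harbor wax".
"harbor wax" → head "wax", modifier "harbor".
So the structure is [[island pitch] [[harbor wax] door]].

[[island pitch] [[harbor wax] door]]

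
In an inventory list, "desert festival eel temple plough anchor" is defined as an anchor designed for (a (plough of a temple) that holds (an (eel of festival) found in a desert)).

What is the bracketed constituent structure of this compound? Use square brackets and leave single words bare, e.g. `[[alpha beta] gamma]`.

Overall it is a kind of anchor; the modifier is "desert festival eel temple plough".
Inside "desert festival eel temple plough": head "plough" (specifically "temple plough"), modifier "desert festival eel".
Inside "desert festival eel": head "eel" (specifically "festival eel"), modifier "desert".
Inside "festival eel": head "eel", modifier "festival".
Inside "temple plough": head "plough", modifier "temple".
Assembled: [[[desert [festival eel]] [temple plough]] anchor].

[[[desert [festival eel]] [temple plough]] anchor]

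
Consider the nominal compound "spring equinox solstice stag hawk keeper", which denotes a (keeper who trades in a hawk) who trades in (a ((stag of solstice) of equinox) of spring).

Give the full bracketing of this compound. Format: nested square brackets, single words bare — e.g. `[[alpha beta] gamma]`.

[[spring [equinox [solstice stag]]] [hawk keeper]]

At the top level: head "keeper" (specifically "hawk keeper"); modifier "spring equinox solstice stag".
Inside "spring equinox solstice stag": head "stag" (specifically "equinox solstice stag"), modifier "spring".
Inside "equinox solstice stag": head "stag" (specifically "solstice stag"), modifier "equinox".
Inside "solstice stag": head "stag", modifier "solstice".
Inside "hawk keeper": head "keeper", modifier "hawk".
So the structure is [[spring [equinox [solstice stag]]] [hawk keeper]].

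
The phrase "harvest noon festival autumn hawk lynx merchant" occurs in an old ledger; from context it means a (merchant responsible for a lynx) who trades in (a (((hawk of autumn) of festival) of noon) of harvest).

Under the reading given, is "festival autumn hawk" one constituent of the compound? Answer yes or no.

yes

The paraphrase groups the words so that "festival autumn hawk" is one unit: it corresponds to a single parenthesized sub-phrase.
The full structure is [[harvest [noon [festival [autumn hawk]]]] [lynx merchant]], in which [festival autumn hawk] is a constituent.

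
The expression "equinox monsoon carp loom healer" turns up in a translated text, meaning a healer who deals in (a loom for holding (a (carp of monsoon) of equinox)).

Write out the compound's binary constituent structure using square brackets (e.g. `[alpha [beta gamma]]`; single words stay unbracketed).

[[[equinox [monsoon carp]] loom] healer]

Whole compound: head "healer", modifier "equinox monsoon carp loom".
Within "equinox monsoon carp loom", the head is "loom" and the modifier is "equinox monsoon carp".
Within "equinox monsoon carp", the head is "carp" (specifically "monsoon carp") and the modifier is "equinox".
Within "monsoon carp", the head is "carp" and the modifier is "monsoon".
Assembled: [[[equinox [monsoon carp]] loom] healer].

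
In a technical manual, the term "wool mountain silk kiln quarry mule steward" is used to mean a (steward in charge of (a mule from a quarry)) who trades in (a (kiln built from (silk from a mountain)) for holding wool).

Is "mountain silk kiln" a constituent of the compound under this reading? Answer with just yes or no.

The paraphrase groups the words so that "mountain silk kiln" is one unit: it corresponds to a single parenthesized sub-phrase.
The full structure is [[wool [[mountain silk] kiln]] [[quarry mule] steward]], in which [mountain silk kiln] is a constituent.

yes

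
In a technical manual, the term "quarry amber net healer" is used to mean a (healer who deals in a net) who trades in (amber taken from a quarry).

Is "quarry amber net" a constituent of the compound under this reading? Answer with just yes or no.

no

The top-level split is [quarry amber] [net healer]; the full structure is [[quarry amber] [net healer]].
"quarry amber net" straddles a constituent boundary, so it is not a single unit.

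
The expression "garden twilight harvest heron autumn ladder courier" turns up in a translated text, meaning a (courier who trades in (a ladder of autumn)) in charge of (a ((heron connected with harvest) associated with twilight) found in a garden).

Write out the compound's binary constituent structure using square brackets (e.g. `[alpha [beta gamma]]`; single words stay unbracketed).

The outermost head in the paraphrase is "courier" (specifically "autumn ladder courier"), modified by "garden twilight harvest heron".
"garden twilight harvest heron" → head "heron" (specifically "twilight harvest heron"), modifier "garden".
"twilight harvest heron" → head "heron" (specifically "harvest heron"), modifier "twilight".
"harvest heron" → head "heron", modifier "harvest".
"autumn ladder courier" → head "courier", modifier "autumn ladder".
"autumn ladder" → head "ladder", modifier "autumn".
So the structure is [[garden [twilight [harvest heron]]] [[autumn ladder] courier]].

[[garden [twilight [harvest heron]]] [[autumn ladder] courier]]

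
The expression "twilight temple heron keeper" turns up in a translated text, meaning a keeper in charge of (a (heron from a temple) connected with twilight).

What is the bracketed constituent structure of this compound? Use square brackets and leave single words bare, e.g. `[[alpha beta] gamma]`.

Whole compound: head "keeper", modifier "twilight temple heron".
Within "twilight temple heron", the head is "heron" (specifically "temple heron") and the modifier is "twilight".
Within "temple heron", the head is "heron" and the modifier is "temple".
Putting it together: [[twilight [temple heron]] keeper].

[[twilight [temple heron]] keeper]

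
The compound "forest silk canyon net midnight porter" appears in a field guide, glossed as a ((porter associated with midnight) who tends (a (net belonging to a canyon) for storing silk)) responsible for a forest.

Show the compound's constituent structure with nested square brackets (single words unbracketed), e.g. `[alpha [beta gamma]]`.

Overall it is a kind of porter (specifically "silk canyon net midnight porter"); the modifier is "forest".
Within "silk canyon net midnight porter", the head is "porter" (specifically "midnight porter") and the modifier is "silk canyon net".
Within "silk canyon net", the head is "net" (specifically "canyon net") and the modifier is "silk".
Within "canyon net", the head is "net" and the modifier is "canyon".
Within "midnight porter", the head is "porter" and the modifier is "midnight".
Putting it together: [forest [[silk [canyon net]] [midnight porter]]].

[forest [[silk [canyon net]] [midnight porter]]]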